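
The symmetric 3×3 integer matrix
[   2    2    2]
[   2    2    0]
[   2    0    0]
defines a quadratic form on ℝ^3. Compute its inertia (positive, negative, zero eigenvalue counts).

Answer: (2, 1, 0)

Derivation:
step 0: pivot 2 → sign +
step 1: pivot -2 → sign −
step 2: pivot 2 → sign +
signature = (2, 1, 0)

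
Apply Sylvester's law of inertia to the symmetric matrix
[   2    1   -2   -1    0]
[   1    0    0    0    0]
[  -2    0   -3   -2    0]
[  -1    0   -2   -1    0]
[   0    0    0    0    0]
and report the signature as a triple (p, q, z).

step 0: pivot 2 → sign +
step 1: pivot -1/2 → sign −
step 2: pivot -3 → sign −
step 3: pivot 1/3 → sign +
step 4: row/col 4 already zero → sign 0
signature = (2, 2, 1)

Answer: (2, 2, 1)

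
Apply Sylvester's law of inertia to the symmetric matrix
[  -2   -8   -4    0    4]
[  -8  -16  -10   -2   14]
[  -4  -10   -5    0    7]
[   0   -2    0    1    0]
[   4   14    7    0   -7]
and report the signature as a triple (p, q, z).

Answer: (3, 1, 1)

Derivation:
step 0: pivot -2 → sign −
step 1: pivot 16 → sign +
step 2: pivot 3/4 → sign +
step 3: pivot 2/3 → sign +
step 4: row/col 4 already zero → sign 0
signature = (3, 1, 1)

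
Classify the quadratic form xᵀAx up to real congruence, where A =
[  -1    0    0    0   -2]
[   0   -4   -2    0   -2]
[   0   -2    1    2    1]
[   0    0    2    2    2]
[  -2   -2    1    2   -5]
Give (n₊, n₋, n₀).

Answer: (1, 3, 1)

Derivation:
step 0: pivot -1 → sign −
step 1: pivot -4 → sign −
step 2: pivot 2 → sign +
step 3: pivot -2 → sign −
step 4: row/col 4 already zero → sign 0
signature = (1, 3, 1)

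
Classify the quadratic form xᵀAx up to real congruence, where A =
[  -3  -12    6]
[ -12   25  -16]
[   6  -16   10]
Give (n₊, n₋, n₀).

step 0: pivot -3 → sign −
step 1: pivot 73 → sign +
step 2: pivot 6/73 → sign +
signature = (2, 1, 0)

Answer: (2, 1, 0)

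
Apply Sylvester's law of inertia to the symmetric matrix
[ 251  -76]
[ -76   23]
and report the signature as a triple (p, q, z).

Answer: (1, 1, 0)

Derivation:
step 0: pivot 251 → sign +
step 1: pivot -3/251 → sign −
signature = (1, 1, 0)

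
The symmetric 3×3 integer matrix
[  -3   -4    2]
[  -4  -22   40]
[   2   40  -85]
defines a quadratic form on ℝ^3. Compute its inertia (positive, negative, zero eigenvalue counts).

step 0: pivot -3 → sign −
step 1: pivot -50/3 → sign −
step 2: pivot -1/25 → sign −
signature = (0, 3, 0)

Answer: (0, 3, 0)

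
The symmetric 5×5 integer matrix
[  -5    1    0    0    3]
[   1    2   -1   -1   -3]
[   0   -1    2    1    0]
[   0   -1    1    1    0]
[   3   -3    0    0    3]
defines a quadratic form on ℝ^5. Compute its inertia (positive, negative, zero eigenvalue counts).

Answer: (3, 1, 1)

Derivation:
step 0: pivot -5 → sign −
step 1: pivot 11/5 → sign +
step 2: pivot 17/11 → sign +
step 3: pivot 6/17 → sign +
step 4: row/col 4 already zero → sign 0
signature = (3, 1, 1)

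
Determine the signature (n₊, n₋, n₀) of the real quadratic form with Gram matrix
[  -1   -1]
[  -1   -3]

Answer: (0, 2, 0)

Derivation:
step 0: pivot -1 → sign −
step 1: pivot -2 → sign −
signature = (0, 2, 0)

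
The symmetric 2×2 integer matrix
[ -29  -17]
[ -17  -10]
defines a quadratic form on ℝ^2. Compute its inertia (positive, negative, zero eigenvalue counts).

step 0: pivot -29 → sign −
step 1: pivot -1/29 → sign −
signature = (0, 2, 0)

Answer: (0, 2, 0)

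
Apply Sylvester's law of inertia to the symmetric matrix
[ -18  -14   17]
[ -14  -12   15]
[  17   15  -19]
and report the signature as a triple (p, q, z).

step 0: pivot -18 → sign −
step 1: pivot -10/9 → sign −
step 2: pivot -1/10 → sign −
signature = (0, 3, 0)

Answer: (0, 3, 0)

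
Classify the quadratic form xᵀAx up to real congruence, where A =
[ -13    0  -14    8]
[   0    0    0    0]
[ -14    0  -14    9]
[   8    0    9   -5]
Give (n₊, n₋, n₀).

step 0: pivot -13 → sign −
step 1: pivot 14/13 → sign +
step 2: pivot -3/14 → sign −
step 3: row/col 3 already zero → sign 0
signature = (1, 2, 1)

Answer: (1, 2, 1)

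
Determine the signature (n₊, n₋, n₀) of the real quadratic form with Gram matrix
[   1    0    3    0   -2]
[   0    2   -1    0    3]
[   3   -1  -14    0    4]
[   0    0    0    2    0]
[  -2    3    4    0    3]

step 0: pivot 1 → sign +
step 1: pivot 2 → sign +
step 2: pivot -47/2 → sign −
step 3: pivot 2 → sign +
step 4: pivot 6/47 → sign +
signature = (4, 1, 0)

Answer: (4, 1, 0)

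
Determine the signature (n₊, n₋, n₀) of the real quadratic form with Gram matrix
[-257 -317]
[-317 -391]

Answer: (1, 1, 0)

Derivation:
step 0: pivot -257 → sign −
step 1: pivot 2/257 → sign +
signature = (1, 1, 0)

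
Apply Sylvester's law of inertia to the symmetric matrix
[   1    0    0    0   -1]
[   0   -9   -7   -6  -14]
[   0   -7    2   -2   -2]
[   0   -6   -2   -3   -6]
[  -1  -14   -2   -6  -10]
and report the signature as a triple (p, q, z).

Answer: (3, 2, 0)

Derivation:
step 0: pivot 1 → sign +
step 1: pivot -9 → sign −
step 2: pivot 67/9 → sign +
step 3: pivot 3/67 → sign +
step 4: pivot -1/3 → sign −
signature = (3, 2, 0)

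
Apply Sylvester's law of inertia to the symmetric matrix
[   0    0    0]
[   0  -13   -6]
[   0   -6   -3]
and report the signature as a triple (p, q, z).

step 0: pivot -13 → sign −
step 1: pivot -3/13 → sign −
step 2: row/col 2 already zero → sign 0
signature = (0, 2, 1)

Answer: (0, 2, 1)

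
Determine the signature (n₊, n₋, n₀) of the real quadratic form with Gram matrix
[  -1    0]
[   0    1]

Answer: (1, 1, 0)

Derivation:
step 0: pivot -1 → sign −
step 1: pivot 1 → sign +
signature = (1, 1, 0)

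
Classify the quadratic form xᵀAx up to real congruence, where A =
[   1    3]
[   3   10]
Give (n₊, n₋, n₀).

step 0: pivot 1 → sign +
step 1: pivot 1 → sign +
signature = (2, 0, 0)

Answer: (2, 0, 0)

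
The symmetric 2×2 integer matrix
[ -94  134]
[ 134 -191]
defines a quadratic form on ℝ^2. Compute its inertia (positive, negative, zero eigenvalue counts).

Answer: (1, 1, 0)

Derivation:
step 0: pivot -94 → sign −
step 1: pivot 1/47 → sign +
signature = (1, 1, 0)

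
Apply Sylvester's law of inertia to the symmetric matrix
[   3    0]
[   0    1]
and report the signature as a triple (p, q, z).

step 0: pivot 3 → sign +
step 1: pivot 1 → sign +
signature = (2, 0, 0)

Answer: (2, 0, 0)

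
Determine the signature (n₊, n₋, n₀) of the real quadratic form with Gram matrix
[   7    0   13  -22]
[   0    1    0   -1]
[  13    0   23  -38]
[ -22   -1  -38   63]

step 0: pivot 7 → sign +
step 1: pivot 1 → sign +
step 2: pivot -8/7 → sign −
step 3: row/col 3 already zero → sign 0
signature = (2, 1, 1)

Answer: (2, 1, 1)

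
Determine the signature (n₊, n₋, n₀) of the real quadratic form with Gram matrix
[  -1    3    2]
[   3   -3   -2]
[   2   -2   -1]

step 0: pivot -1 → sign −
step 1: pivot 6 → sign +
step 2: pivot 1/3 → sign +
signature = (2, 1, 0)

Answer: (2, 1, 0)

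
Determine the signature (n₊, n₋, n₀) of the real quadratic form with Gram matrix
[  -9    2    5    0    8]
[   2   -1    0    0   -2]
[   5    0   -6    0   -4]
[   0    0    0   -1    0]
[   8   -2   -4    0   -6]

Answer: (1, 4, 0)

Derivation:
step 0: pivot -9 → sign −
step 1: pivot -5/9 → sign −
step 2: pivot -1 → sign −
step 3: pivot -1 → sign −
step 4: pivot 6/5 → sign +
signature = (1, 4, 0)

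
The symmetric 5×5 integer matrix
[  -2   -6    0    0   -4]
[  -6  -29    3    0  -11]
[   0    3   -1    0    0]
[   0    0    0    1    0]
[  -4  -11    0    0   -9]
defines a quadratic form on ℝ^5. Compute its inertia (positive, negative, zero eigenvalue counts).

step 0: pivot -2 → sign −
step 1: pivot -11 → sign −
step 2: pivot -2/11 → sign −
step 3: pivot 1 → sign +
step 4: pivot -1/2 → sign −
signature = (1, 4, 0)

Answer: (1, 4, 0)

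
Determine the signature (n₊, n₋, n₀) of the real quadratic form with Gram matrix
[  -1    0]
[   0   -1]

step 0: pivot -1 → sign −
step 1: pivot -1 → sign −
signature = (0, 2, 0)

Answer: (0, 2, 0)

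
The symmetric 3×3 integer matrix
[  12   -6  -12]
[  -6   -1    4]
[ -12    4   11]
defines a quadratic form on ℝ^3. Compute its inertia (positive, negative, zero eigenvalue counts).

step 0: pivot 12 → sign +
step 1: pivot -4 → sign −
step 2: row/col 2 already zero → sign 0
signature = (1, 1, 1)

Answer: (1, 1, 1)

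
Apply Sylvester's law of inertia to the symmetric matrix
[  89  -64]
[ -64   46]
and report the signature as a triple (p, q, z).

step 0: pivot 89 → sign +
step 1: pivot -2/89 → sign −
signature = (1, 1, 0)

Answer: (1, 1, 0)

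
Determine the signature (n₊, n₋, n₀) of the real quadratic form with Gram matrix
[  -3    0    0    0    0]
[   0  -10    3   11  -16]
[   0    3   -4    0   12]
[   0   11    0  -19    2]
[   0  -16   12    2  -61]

step 0: pivot -3 → sign −
step 1: pivot -10 → sign −
step 2: pivot -31/10 → sign −
step 3: pivot -105/31 → sign −
step 4: pivot -3/35 → sign −
signature = (0, 5, 0)

Answer: (0, 5, 0)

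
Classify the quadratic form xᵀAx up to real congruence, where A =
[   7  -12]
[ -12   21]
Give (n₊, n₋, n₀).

Answer: (2, 0, 0)

Derivation:
step 0: pivot 7 → sign +
step 1: pivot 3/7 → sign +
signature = (2, 0, 0)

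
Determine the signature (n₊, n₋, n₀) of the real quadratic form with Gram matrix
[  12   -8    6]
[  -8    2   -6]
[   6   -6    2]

Answer: (2, 1, 0)

Derivation:
step 0: pivot 12 → sign +
step 1: pivot -10/3 → sign −
step 2: pivot 1/5 → sign +
signature = (2, 1, 0)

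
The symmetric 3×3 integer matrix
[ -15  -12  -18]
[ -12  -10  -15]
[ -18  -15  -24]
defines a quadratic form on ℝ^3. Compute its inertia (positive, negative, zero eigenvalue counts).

step 0: pivot -15 → sign −
step 1: pivot -2/5 → sign −
step 2: pivot -3/2 → sign −
signature = (0, 3, 0)

Answer: (0, 3, 0)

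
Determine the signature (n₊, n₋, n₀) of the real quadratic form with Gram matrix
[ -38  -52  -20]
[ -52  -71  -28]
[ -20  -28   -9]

Answer: (1, 2, 0)

Derivation:
step 0: pivot -38 → sign −
step 1: pivot 3/19 → sign +
step 2: pivot -1 → sign −
signature = (1, 2, 0)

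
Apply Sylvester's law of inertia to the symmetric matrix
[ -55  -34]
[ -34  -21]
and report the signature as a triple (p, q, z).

step 0: pivot -55 → sign −
step 1: pivot 1/55 → sign +
signature = (1, 1, 0)

Answer: (1, 1, 0)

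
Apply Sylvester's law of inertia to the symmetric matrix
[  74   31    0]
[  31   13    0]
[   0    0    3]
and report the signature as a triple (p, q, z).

step 0: pivot 74 → sign +
step 1: pivot 1/74 → sign +
step 2: pivot 3 → sign +
signature = (3, 0, 0)

Answer: (3, 0, 0)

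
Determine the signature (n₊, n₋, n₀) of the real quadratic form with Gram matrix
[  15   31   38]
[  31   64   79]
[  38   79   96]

step 0: pivot 15 → sign +
step 1: pivot -1/15 → sign −
step 2: pivot 3 → sign +
signature = (2, 1, 0)

Answer: (2, 1, 0)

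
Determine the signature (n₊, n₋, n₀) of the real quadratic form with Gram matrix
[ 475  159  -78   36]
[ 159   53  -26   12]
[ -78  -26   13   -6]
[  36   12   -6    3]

Answer: (3, 1, 0)

Derivation:
step 0: pivot 475 → sign +
step 1: pivot -106/475 → sign −
step 2: pivot 13/53 → sign +
step 3: pivot 3/13 → sign +
signature = (3, 1, 0)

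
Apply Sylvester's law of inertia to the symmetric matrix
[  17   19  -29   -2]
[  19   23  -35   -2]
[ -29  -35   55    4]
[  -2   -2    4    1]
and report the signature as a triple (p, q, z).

Answer: (4, 0, 0)

Derivation:
step 0: pivot 17 → sign +
step 1: pivot 30/17 → sign +
step 2: pivot 26/15 → sign +
step 3: pivot 3/13 → sign +
signature = (4, 0, 0)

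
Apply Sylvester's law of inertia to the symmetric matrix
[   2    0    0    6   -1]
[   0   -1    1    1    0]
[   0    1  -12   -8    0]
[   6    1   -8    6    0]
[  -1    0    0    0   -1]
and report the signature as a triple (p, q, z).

Answer: (1, 4, 0)

Derivation:
step 0: pivot 2 → sign +
step 1: pivot -1 → sign −
step 2: pivot -11 → sign −
step 3: pivot -72/11 → sign −
step 4: pivot -1/8 → sign −
signature = (1, 4, 0)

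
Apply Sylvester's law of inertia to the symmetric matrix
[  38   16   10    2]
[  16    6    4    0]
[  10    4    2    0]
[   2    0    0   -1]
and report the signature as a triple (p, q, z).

Answer: (1, 2, 1)

Derivation:
step 0: pivot 38 → sign +
step 1: pivot -14/19 → sign −
step 2: pivot -4/7 → sign −
step 3: row/col 3 already zero → sign 0
signature = (1, 2, 1)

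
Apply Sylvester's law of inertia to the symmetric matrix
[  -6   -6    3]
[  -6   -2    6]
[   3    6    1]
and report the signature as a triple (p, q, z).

Answer: (2, 1, 0)

Derivation:
step 0: pivot -6 → sign −
step 1: pivot 4 → sign +
step 2: pivot 1/4 → sign +
signature = (2, 1, 0)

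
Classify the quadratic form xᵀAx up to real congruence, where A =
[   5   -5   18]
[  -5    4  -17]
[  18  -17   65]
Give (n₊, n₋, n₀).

step 0: pivot 5 → sign +
step 1: pivot -1 → sign −
step 2: pivot 6/5 → sign +
signature = (2, 1, 0)

Answer: (2, 1, 0)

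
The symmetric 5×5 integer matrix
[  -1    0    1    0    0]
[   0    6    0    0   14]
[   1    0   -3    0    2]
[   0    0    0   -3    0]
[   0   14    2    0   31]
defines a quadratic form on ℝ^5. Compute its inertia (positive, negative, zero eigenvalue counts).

step 0: pivot -1 → sign −
step 1: pivot 6 → sign +
step 2: pivot -2 → sign −
step 3: pivot -3 → sign −
step 4: pivot 1/3 → sign +
signature = (2, 3, 0)

Answer: (2, 3, 0)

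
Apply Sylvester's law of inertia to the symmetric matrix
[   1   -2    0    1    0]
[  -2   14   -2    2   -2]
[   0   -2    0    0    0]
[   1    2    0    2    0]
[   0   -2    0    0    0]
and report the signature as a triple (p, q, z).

Answer: (3, 1, 1)

Derivation:
step 0: pivot 1 → sign +
step 1: pivot 10 → sign +
step 2: pivot -2/5 → sign −
step 3: pivot 1 → sign +
step 4: row/col 4 already zero → sign 0
signature = (3, 1, 1)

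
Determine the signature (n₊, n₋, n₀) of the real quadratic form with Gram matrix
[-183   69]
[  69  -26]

Answer: (1, 1, 0)

Derivation:
step 0: pivot -183 → sign −
step 1: pivot 1/61 → sign +
signature = (1, 1, 0)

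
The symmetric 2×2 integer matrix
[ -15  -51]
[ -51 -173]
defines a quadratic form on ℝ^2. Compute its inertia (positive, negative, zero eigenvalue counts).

step 0: pivot -15 → sign −
step 1: pivot 2/5 → sign +
signature = (1, 1, 0)

Answer: (1, 1, 0)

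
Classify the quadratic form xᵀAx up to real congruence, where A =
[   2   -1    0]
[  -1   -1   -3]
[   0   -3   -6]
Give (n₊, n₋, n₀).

Answer: (1, 1, 1)

Derivation:
step 0: pivot 2 → sign +
step 1: pivot -3/2 → sign −
step 2: row/col 2 already zero → sign 0
signature = (1, 1, 1)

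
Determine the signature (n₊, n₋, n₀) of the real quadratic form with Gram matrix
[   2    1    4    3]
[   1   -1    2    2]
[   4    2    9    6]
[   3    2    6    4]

Answer: (2, 2, 0)

Derivation:
step 0: pivot 2 → sign +
step 1: pivot -3/2 → sign −
step 2: pivot 1 → sign +
step 3: pivot -1/3 → sign −
signature = (2, 2, 0)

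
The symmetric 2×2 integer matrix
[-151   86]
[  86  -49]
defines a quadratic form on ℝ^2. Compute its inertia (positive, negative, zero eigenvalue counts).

step 0: pivot -151 → sign −
step 1: pivot -3/151 → sign −
signature = (0, 2, 0)

Answer: (0, 2, 0)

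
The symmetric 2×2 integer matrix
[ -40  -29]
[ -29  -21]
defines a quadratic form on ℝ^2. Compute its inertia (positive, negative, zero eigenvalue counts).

Answer: (1, 1, 0)

Derivation:
step 0: pivot -40 → sign −
step 1: pivot 1/40 → sign +
signature = (1, 1, 0)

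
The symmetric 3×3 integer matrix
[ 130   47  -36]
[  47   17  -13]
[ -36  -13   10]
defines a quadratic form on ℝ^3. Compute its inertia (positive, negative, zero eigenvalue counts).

step 0: pivot 130 → sign +
step 1: pivot 1/130 → sign +
step 2: row/col 2 already zero → sign 0
signature = (2, 0, 1)

Answer: (2, 0, 1)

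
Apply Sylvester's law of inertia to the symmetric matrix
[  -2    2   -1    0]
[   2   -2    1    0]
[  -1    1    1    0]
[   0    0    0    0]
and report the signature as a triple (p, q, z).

step 0: pivot -2 → sign −
step 1: pivot 3/2 → sign +
step 2: row/col 2 already zero → sign 0
step 3: row/col 3 already zero → sign 0
signature = (1, 1, 2)

Answer: (1, 1, 2)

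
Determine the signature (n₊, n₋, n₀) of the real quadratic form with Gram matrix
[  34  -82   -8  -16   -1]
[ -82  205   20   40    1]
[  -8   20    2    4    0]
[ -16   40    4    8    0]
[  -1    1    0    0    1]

step 0: pivot 34 → sign +
step 1: pivot 123/17 → sign +
step 2: pivot 2/41 → sign +
step 3: pivot 1/2 → sign +
step 4: row/col 4 already zero → sign 0
signature = (4, 0, 1)

Answer: (4, 0, 1)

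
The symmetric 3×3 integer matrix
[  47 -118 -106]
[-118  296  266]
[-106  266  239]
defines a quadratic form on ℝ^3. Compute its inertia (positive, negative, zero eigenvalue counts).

step 0: pivot 47 → sign +
step 1: pivot -12/47 → sign −
step 2: row/col 2 already zero → sign 0
signature = (1, 1, 1)

Answer: (1, 1, 1)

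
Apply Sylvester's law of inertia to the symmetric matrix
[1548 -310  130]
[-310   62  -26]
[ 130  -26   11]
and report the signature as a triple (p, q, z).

Answer: (2, 1, 0)

Derivation:
step 0: pivot 1548 → sign +
step 1: pivot -31/387 → sign −
step 2: pivot 3/31 → sign +
signature = (2, 1, 0)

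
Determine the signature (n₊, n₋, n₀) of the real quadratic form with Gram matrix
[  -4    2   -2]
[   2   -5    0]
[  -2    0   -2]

step 0: pivot -4 → sign −
step 1: pivot -4 → sign −
step 2: pivot -3/4 → sign −
signature = (0, 3, 0)

Answer: (0, 3, 0)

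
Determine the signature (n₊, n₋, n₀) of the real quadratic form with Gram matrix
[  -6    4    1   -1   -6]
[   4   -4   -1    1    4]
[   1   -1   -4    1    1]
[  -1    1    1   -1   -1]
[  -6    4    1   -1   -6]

step 0: pivot -6 → sign −
step 1: pivot -4/3 → sign −
step 2: pivot -15/4 → sign −
step 3: pivot -3/5 → sign −
step 4: row/col 4 already zero → sign 0
signature = (0, 4, 1)

Answer: (0, 4, 1)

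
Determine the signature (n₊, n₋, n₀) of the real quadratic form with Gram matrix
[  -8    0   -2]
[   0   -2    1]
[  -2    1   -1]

Answer: (0, 2, 1)

Derivation:
step 0: pivot -8 → sign −
step 1: pivot -2 → sign −
step 2: row/col 2 already zero → sign 0
signature = (0, 2, 1)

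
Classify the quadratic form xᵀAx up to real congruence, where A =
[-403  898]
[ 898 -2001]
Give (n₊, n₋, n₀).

Answer: (1, 1, 0)

Derivation:
step 0: pivot -403 → sign −
step 1: pivot 1/403 → sign +
signature = (1, 1, 0)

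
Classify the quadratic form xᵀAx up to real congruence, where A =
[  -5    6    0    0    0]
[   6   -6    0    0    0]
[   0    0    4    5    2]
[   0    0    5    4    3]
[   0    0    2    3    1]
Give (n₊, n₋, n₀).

Answer: (3, 2, 0)

Derivation:
step 0: pivot -5 → sign −
step 1: pivot 6/5 → sign +
step 2: pivot 4 → sign +
step 3: pivot -9/4 → sign −
step 4: pivot 1/9 → sign +
signature = (3, 2, 0)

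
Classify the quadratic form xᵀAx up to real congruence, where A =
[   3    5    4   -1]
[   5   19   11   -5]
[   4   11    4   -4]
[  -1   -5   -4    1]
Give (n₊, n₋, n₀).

Answer: (3, 1, 0)

Derivation:
step 0: pivot 3 → sign +
step 1: pivot 32/3 → sign +
step 2: pivot -99/32 → sign −
step 3: pivot 2/11 → sign +
signature = (3, 1, 0)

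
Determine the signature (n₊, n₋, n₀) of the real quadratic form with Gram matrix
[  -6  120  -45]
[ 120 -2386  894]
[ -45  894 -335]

step 0: pivot -6 → sign −
step 1: pivot 14 → sign +
step 2: pivot -1/14 → sign −
signature = (1, 2, 0)

Answer: (1, 2, 0)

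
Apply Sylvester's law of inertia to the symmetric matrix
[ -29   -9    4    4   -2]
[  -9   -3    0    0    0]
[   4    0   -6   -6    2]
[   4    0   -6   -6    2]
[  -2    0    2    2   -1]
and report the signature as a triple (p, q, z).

Answer: (1, 3, 1)

Derivation:
step 0: pivot -29 → sign −
step 1: pivot -6/29 → sign −
step 2: pivot 2 → sign +
step 3: pivot -1 → sign −
step 4: row/col 4 already zero → sign 0
signature = (1, 3, 1)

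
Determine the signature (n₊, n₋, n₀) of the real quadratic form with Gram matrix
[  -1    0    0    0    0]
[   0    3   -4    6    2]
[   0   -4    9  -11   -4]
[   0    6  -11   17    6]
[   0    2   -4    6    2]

Answer: (3, 2, 0)

Derivation:
step 0: pivot -1 → sign −
step 1: pivot 3 → sign +
step 2: pivot 11/3 → sign +
step 3: pivot 28/11 → sign +
step 4: pivot -1/7 → sign −
signature = (3, 2, 0)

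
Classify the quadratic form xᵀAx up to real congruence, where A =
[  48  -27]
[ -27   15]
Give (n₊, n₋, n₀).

step 0: pivot 48 → sign +
step 1: pivot -3/16 → sign −
signature = (1, 1, 0)

Answer: (1, 1, 0)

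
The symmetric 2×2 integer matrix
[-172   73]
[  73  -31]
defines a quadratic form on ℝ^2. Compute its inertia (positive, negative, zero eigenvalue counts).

step 0: pivot -172 → sign −
step 1: pivot -3/172 → sign −
signature = (0, 2, 0)

Answer: (0, 2, 0)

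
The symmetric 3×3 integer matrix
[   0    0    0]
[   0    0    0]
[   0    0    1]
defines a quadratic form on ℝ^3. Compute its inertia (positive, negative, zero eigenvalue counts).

step 0: pivot 1 → sign +
step 1: row/col 1 already zero → sign 0
step 2: row/col 2 already zero → sign 0
signature = (1, 0, 2)

Answer: (1, 0, 2)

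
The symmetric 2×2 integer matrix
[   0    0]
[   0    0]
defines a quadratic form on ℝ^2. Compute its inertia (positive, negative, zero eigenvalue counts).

Answer: (0, 0, 2)

Derivation:
step 0: row/col 0 already zero → sign 0
step 1: row/col 1 already zero → sign 0
signature = (0, 0, 2)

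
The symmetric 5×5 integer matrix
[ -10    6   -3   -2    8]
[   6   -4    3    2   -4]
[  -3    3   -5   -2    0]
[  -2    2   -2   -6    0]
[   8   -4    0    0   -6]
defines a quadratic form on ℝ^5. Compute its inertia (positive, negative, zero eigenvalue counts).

Answer: (1, 4, 0)

Derivation:
step 0: pivot -10 → sign −
step 1: pivot -2/5 → sign −
step 2: pivot -1/2 → sign −
step 3: pivot -2 → sign −
step 4: pivot 2 → sign +
signature = (1, 4, 0)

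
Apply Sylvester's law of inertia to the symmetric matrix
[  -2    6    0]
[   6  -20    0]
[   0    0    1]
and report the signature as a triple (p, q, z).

Answer: (1, 2, 0)

Derivation:
step 0: pivot -2 → sign −
step 1: pivot -2 → sign −
step 2: pivot 1 → sign +
signature = (1, 2, 0)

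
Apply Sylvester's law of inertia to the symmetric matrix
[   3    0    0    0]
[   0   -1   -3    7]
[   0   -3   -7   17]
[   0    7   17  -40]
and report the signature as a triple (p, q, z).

step 0: pivot 3 → sign +
step 1: pivot -1 → sign −
step 2: pivot 2 → sign +
step 3: pivot 1 → sign +
signature = (3, 1, 0)

Answer: (3, 1, 0)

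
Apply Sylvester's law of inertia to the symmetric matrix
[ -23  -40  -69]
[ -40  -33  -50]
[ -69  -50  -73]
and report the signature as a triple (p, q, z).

Answer: (1, 2, 0)

Derivation:
step 0: pivot -23 → sign −
step 1: pivot 841/23 → sign +
step 2: pivot -6/841 → sign −
signature = (1, 2, 0)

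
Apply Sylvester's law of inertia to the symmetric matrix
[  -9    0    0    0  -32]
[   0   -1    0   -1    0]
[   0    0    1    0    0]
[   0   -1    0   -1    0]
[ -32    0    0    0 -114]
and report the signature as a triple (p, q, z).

Answer: (1, 3, 1)

Derivation:
step 0: pivot -9 → sign −
step 1: pivot -1 → sign −
step 2: pivot 1 → sign +
step 3: pivot -2/9 → sign −
step 4: row/col 4 already zero → sign 0
signature = (1, 3, 1)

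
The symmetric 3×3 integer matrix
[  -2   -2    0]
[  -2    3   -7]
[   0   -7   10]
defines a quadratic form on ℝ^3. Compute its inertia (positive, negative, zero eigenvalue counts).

Answer: (2, 1, 0)

Derivation:
step 0: pivot -2 → sign −
step 1: pivot 5 → sign +
step 2: pivot 1/5 → sign +
signature = (2, 1, 0)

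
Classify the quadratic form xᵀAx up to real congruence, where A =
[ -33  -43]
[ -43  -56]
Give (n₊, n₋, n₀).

Answer: (1, 1, 0)

Derivation:
step 0: pivot -33 → sign −
step 1: pivot 1/33 → sign +
signature = (1, 1, 0)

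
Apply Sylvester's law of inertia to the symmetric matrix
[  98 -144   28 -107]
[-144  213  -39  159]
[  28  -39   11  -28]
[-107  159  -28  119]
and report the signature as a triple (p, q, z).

step 0: pivot 98 → sign +
step 1: pivot 69/49 → sign +
step 2: pivot -6/23 → sign −
step 3: row/col 3 already zero → sign 0
signature = (2, 1, 1)

Answer: (2, 1, 1)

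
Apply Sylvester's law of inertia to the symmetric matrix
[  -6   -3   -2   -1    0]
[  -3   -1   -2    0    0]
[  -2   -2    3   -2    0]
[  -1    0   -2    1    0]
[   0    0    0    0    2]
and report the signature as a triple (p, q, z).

step 0: pivot -6 → sign −
step 1: pivot 1/2 → sign +
step 2: pivot 5/3 → sign +
step 3: pivot 2/5 → sign +
step 4: pivot 2 → sign +
signature = (4, 1, 0)

Answer: (4, 1, 0)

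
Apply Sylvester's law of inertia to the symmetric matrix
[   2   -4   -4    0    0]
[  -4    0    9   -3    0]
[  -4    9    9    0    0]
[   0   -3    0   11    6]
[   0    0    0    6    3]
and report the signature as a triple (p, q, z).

step 0: pivot 2 → sign +
step 1: pivot -8 → sign −
step 2: pivot 9/8 → sign +
step 3: pivot 12 → sign +
step 4: row/col 4 already zero → sign 0
signature = (3, 1, 1)

Answer: (3, 1, 1)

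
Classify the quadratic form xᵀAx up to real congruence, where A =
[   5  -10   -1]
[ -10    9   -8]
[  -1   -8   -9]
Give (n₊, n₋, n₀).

Answer: (1, 2, 0)

Derivation:
step 0: pivot 5 → sign +
step 1: pivot -11 → sign −
step 2: pivot -6/55 → sign −
signature = (1, 2, 0)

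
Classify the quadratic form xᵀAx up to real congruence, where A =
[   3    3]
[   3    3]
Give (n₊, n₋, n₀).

step 0: pivot 3 → sign +
step 1: row/col 1 already zero → sign 0
signature = (1, 0, 1)

Answer: (1, 0, 1)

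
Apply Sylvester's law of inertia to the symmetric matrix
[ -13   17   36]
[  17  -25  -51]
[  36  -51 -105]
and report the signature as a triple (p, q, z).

Answer: (1, 2, 0)

Derivation:
step 0: pivot -13 → sign −
step 1: pivot -36/13 → sign −
step 2: pivot 1/4 → sign +
signature = (1, 2, 0)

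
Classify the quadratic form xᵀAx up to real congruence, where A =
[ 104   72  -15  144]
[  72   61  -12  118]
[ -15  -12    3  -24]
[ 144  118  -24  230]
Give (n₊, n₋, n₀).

Answer: (4, 0, 0)

Derivation:
step 0: pivot 104 → sign +
step 1: pivot 145/13 → sign +
step 2: pivot 699/1160 → sign +
step 3: pivot 2/233 → sign +
signature = (4, 0, 0)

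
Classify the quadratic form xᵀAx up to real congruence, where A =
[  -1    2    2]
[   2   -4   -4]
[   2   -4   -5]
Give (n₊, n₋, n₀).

Answer: (0, 2, 1)

Derivation:
step 0: pivot -1 → sign −
step 1: pivot -1 → sign −
step 2: row/col 2 already zero → sign 0
signature = (0, 2, 1)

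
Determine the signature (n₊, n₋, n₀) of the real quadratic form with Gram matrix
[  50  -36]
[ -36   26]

step 0: pivot 50 → sign +
step 1: pivot 2/25 → sign +
signature = (2, 0, 0)

Answer: (2, 0, 0)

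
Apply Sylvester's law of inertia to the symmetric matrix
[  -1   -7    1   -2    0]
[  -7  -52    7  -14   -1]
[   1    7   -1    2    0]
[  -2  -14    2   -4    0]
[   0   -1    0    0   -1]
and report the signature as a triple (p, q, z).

step 0: pivot -1 → sign −
step 1: pivot -3 → sign −
step 2: pivot -2/3 → sign −
step 3: row/col 3 already zero → sign 0
step 4: row/col 4 already zero → sign 0
signature = (0, 3, 2)

Answer: (0, 3, 2)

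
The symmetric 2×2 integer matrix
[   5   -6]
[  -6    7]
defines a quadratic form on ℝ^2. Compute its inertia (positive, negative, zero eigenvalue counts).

step 0: pivot 5 → sign +
step 1: pivot -1/5 → sign −
signature = (1, 1, 0)

Answer: (1, 1, 0)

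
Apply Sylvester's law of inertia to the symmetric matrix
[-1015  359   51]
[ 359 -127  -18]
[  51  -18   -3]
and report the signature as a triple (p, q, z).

Answer: (0, 3, 0)

Derivation:
step 0: pivot -1015 → sign −
step 1: pivot -24/1015 → sign −
step 2: pivot -3/8 → sign −
signature = (0, 3, 0)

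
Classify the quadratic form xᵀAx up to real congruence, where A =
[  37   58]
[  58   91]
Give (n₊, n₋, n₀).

Answer: (2, 0, 0)

Derivation:
step 0: pivot 37 → sign +
step 1: pivot 3/37 → sign +
signature = (2, 0, 0)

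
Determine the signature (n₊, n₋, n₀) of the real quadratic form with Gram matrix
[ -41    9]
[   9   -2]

Answer: (0, 2, 0)

Derivation:
step 0: pivot -41 → sign −
step 1: pivot -1/41 → sign −
signature = (0, 2, 0)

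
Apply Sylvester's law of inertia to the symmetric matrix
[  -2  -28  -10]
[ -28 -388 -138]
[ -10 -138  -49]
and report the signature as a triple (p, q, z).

Answer: (1, 1, 1)

Derivation:
step 0: pivot -2 → sign −
step 1: pivot 4 → sign +
step 2: row/col 2 already zero → sign 0
signature = (1, 1, 1)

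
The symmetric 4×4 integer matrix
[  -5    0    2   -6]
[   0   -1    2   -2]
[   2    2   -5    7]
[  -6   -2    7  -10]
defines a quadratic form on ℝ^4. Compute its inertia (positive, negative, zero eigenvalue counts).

step 0: pivot -5 → sign −
step 1: pivot -1 → sign −
step 2: pivot -1/5 → sign −
step 3: pivot 3 → sign +
signature = (1, 3, 0)

Answer: (1, 3, 0)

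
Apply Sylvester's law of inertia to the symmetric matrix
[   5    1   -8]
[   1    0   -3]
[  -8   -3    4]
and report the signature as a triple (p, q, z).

step 0: pivot 5 → sign +
step 1: pivot -1/5 → sign −
step 2: pivot 1 → sign +
signature = (2, 1, 0)

Answer: (2, 1, 0)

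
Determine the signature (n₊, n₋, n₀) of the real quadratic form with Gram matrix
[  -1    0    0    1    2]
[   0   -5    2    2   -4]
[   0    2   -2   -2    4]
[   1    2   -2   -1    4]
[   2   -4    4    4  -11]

step 0: pivot -1 → sign −
step 1: pivot -5 → sign −
step 2: pivot -6/5 → sign −
step 3: pivot 2 → sign +
step 4: pivot -1 → sign −
signature = (1, 4, 0)

Answer: (1, 4, 0)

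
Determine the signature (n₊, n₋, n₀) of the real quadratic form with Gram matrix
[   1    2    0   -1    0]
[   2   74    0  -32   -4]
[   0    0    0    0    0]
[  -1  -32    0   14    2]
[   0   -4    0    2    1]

Answer: (4, 0, 1)

Derivation:
step 0: pivot 1 → sign +
step 1: pivot 70 → sign +
step 2: pivot 1/7 → sign +
step 3: pivot 1/5 → sign +
step 4: row/col 4 already zero → sign 0
signature = (4, 0, 1)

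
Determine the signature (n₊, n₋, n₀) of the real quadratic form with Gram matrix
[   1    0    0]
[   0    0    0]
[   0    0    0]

Answer: (1, 0, 2)

Derivation:
step 0: pivot 1 → sign +
step 1: row/col 1 already zero → sign 0
step 2: row/col 2 already zero → sign 0
signature = (1, 0, 2)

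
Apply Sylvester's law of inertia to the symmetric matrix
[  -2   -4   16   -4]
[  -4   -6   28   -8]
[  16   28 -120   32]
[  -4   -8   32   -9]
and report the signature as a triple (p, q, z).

step 0: pivot -2 → sign −
step 1: pivot 2 → sign +
step 2: pivot -1 → sign −
step 3: row/col 3 already zero → sign 0
signature = (1, 2, 1)

Answer: (1, 2, 1)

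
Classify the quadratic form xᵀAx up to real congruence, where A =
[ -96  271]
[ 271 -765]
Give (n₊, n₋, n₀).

Answer: (1, 1, 0)

Derivation:
step 0: pivot -96 → sign −
step 1: pivot 1/96 → sign +
signature = (1, 1, 0)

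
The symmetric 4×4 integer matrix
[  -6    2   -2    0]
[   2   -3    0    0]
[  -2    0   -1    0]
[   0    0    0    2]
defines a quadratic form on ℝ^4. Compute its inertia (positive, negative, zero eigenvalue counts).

Answer: (1, 3, 0)

Derivation:
step 0: pivot -6 → sign −
step 1: pivot -7/3 → sign −
step 2: pivot -1/7 → sign −
step 3: pivot 2 → sign +
signature = (1, 3, 0)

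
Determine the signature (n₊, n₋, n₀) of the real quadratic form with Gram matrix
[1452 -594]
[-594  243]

Answer: (1, 0, 1)

Derivation:
step 0: pivot 1452 → sign +
step 1: row/col 1 already zero → sign 0
signature = (1, 0, 1)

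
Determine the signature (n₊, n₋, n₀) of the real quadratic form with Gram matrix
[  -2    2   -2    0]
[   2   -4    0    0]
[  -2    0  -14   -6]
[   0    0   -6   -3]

step 0: pivot -2 → sign −
step 1: pivot -2 → sign −
step 2: pivot -10 → sign −
step 3: pivot 3/5 → sign +
signature = (1, 3, 0)

Answer: (1, 3, 0)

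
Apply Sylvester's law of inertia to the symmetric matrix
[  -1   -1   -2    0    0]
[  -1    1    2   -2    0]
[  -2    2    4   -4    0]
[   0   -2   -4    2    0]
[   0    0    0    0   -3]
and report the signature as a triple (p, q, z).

Answer: (1, 2, 2)

Derivation:
step 0: pivot -1 → sign −
step 1: pivot 2 → sign +
step 2: pivot -3 → sign −
step 3: row/col 3 already zero → sign 0
step 4: row/col 4 already zero → sign 0
signature = (1, 2, 2)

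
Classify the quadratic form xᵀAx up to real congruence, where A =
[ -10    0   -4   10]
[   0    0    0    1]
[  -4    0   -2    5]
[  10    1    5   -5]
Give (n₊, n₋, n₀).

Answer: (1, 3, 0)

Derivation:
step 0: pivot -10 → sign −
step 1: pivot -2/5 → sign −
step 2: pivot 15/2 → sign +
step 3: pivot -2/15 → sign −
signature = (1, 3, 0)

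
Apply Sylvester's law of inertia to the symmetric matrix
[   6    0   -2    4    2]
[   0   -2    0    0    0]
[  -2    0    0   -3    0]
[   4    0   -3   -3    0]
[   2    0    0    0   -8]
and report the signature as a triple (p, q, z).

step 0: pivot 6 → sign +
step 1: pivot -2 → sign −
step 2: pivot -2/3 → sign −
step 3: pivot -3/2 → sign −
step 4: pivot -2 → sign −
signature = (1, 4, 0)

Answer: (1, 4, 0)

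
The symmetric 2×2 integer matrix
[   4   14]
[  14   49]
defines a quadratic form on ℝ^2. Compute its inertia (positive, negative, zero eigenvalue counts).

Answer: (1, 0, 1)

Derivation:
step 0: pivot 4 → sign +
step 1: row/col 1 already zero → sign 0
signature = (1, 0, 1)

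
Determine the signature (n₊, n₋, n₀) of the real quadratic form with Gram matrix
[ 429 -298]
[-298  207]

step 0: pivot 429 → sign +
step 1: pivot -1/429 → sign −
signature = (1, 1, 0)

Answer: (1, 1, 0)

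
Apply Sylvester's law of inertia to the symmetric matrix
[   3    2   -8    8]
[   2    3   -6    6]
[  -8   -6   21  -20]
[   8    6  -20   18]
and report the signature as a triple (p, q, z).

Answer: (3, 1, 0)

Derivation:
step 0: pivot 3 → sign +
step 1: pivot 5/3 → sign +
step 2: pivot -3/5 → sign −
step 3: pivot 2/3 → sign +
signature = (3, 1, 0)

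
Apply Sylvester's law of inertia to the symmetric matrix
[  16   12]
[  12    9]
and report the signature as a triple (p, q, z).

step 0: pivot 16 → sign +
step 1: row/col 1 already zero → sign 0
signature = (1, 0, 1)

Answer: (1, 0, 1)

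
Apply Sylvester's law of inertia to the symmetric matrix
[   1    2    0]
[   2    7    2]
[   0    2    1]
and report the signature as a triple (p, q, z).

Answer: (2, 1, 0)

Derivation:
step 0: pivot 1 → sign +
step 1: pivot 3 → sign +
step 2: pivot -1/3 → sign −
signature = (2, 1, 0)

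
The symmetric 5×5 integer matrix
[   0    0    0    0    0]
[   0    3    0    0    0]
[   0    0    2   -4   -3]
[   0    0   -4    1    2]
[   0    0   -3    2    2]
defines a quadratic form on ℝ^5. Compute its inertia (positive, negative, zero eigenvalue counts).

step 0: pivot 3 → sign +
step 1: pivot 2 → sign +
step 2: pivot -7 → sign −
step 3: pivot -3/14 → sign −
step 4: row/col 4 already zero → sign 0
signature = (2, 2, 1)

Answer: (2, 2, 1)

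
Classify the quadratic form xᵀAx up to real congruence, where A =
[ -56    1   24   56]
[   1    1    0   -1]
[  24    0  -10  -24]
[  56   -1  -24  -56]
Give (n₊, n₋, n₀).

step 0: pivot -56 → sign −
step 1: pivot 57/56 → sign +
step 2: pivot 2/19 → sign +
step 3: row/col 3 already zero → sign 0
signature = (2, 1, 1)

Answer: (2, 1, 1)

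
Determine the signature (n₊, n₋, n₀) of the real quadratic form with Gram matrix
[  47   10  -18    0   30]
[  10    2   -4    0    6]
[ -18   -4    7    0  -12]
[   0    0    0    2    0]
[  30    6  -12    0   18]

Answer: (3, 1, 1)

Derivation:
step 0: pivot 47 → sign +
step 1: pivot -6/47 → sign −
step 2: pivot 1/3 → sign +
step 3: pivot 2 → sign +
step 4: row/col 4 already zero → sign 0
signature = (3, 1, 1)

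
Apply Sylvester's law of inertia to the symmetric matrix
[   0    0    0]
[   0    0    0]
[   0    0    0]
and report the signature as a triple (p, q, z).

step 0: row/col 0 already zero → sign 0
step 1: row/col 1 already zero → sign 0
step 2: row/col 2 already zero → sign 0
signature = (0, 0, 3)

Answer: (0, 0, 3)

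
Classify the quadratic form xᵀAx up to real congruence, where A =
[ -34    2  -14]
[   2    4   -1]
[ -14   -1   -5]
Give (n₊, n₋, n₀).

Answer: (1, 2, 0)

Derivation:
step 0: pivot -34 → sign −
step 1: pivot 70/17 → sign +
step 2: pivot -3/70 → sign −
signature = (1, 2, 0)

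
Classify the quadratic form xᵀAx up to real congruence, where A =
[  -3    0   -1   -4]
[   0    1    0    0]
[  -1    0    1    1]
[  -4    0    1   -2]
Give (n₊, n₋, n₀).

step 0: pivot -3 → sign −
step 1: pivot 1 → sign +
step 2: pivot 4/3 → sign +
step 3: pivot -3/4 → sign −
signature = (2, 2, 0)

Answer: (2, 2, 0)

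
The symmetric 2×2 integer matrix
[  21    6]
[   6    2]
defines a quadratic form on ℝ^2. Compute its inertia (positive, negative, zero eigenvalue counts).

Answer: (2, 0, 0)

Derivation:
step 0: pivot 21 → sign +
step 1: pivot 2/7 → sign +
signature = (2, 0, 0)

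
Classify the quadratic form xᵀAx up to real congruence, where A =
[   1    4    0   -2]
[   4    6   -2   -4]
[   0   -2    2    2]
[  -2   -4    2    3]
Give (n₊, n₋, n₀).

Answer: (2, 1, 1)

Derivation:
step 0: pivot 1 → sign +
step 1: pivot -10 → sign −
step 2: pivot 12/5 → sign +
step 3: row/col 3 already zero → sign 0
signature = (2, 1, 1)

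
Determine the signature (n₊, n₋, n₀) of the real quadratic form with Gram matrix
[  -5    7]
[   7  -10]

step 0: pivot -5 → sign −
step 1: pivot -1/5 → sign −
signature = (0, 2, 0)

Answer: (0, 2, 0)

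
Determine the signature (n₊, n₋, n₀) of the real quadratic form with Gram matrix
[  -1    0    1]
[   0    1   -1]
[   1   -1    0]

Answer: (1, 1, 1)

Derivation:
step 0: pivot -1 → sign −
step 1: pivot 1 → sign +
step 2: row/col 2 already zero → sign 0
signature = (1, 1, 1)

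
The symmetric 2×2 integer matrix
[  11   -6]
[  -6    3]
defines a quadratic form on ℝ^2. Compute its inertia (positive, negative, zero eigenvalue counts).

Answer: (1, 1, 0)

Derivation:
step 0: pivot 11 → sign +
step 1: pivot -3/11 → sign −
signature = (1, 1, 0)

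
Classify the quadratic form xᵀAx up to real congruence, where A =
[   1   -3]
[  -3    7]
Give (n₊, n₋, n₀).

step 0: pivot 1 → sign +
step 1: pivot -2 → sign −
signature = (1, 1, 0)

Answer: (1, 1, 0)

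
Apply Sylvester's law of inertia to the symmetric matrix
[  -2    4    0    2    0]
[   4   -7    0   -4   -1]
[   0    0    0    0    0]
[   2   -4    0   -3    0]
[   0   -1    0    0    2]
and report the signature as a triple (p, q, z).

Answer: (2, 2, 1)

Derivation:
step 0: pivot -2 → sign −
step 1: pivot 1 → sign +
step 2: pivot -1 → sign −
step 3: pivot 1 → sign +
step 4: row/col 4 already zero → sign 0
signature = (2, 2, 1)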